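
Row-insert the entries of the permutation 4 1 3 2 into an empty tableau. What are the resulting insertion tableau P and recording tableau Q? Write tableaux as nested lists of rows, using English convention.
Insert each entry of the permutation into P by Schensted row insertion, recording in Q the position of each new cell.

Insert 4: appended to row 1. P = [[4]], Q = [[1]].
Insert 1: 1 bumps 4 from row 1; 4 starts row 2. P = [[1], [4]], Q = [[1], [2]].
Insert 3: appended to row 1. P = [[1, 3], [4]], Q = [[1, 3], [2]].
Insert 2: 2 bumps 3 from row 1; 3 bumps 4 from row 2; 4 starts row 3. P = [[1, 2], [3], [4]], Q = [[1, 3], [2], [4]].

So P = [[1, 2], [3], [4]], Q = [[1, 3], [2], [4]].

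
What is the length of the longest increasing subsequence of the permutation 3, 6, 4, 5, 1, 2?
3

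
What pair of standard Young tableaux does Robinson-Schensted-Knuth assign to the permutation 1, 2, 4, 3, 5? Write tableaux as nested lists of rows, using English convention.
Insert each entry of the permutation into P by Schensted row insertion, recording in Q the position of each new cell.

After inserting 1: P = [[1]].
After inserting 2: P = [[1, 2]].
After inserting 4: P = [[1, 2, 4]].
After inserting 3: P = [[1, 2, 3], [4]].
After inserting 5: P = [[1, 2, 3, 5], [4]].

So P = [[1, 2, 3, 5], [4]], Q = [[1, 2, 3, 5], [4]].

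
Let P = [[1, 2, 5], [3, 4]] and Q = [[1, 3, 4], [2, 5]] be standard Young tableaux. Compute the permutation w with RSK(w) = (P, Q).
3 1 4 5 2

Reverse the RSK construction: for i from n down to 1, find the cell of Q containing i, remove the entry at that cell from P, and reverse-bump it up through P; the value ejected from row 1 is w(i).

Step i=5: Q has 5 at row 2, column 2; remove 4 from row 2 of P and reverse-bump: 4 enters row 1 and ejects 2. So w(5) = 2. P is now [[1, 4, 5], [3]].
Step i=4: Q has 4 at row 1, column 3; remove that cell from P, ejecting 5. So w(4) = 5. P is now [[1, 4], [3]].
Step i=3: Q has 3 at row 1, column 2; remove that cell from P, ejecting 4. So w(3) = 4. P is now [[1], [3]].
Step i=2: Q has 2 at row 2, column 1; remove 3 from row 2 of P and reverse-bump: 3 enters row 1 and ejects 1. So w(2) = 1. P is now [[3]].
Step i=1: Q has 1 at row 1, column 1; remove that cell from P, ejecting 3. So w(1) = 3. P is now [].

So w = 3 1 4 5 2.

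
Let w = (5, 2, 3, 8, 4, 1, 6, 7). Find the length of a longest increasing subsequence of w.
5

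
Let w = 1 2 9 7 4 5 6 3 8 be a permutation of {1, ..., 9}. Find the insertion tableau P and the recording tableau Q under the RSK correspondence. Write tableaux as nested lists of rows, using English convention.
P = [[1, 2, 3, 5, 6, 8], [4], [7], [9]], Q = [[1, 2, 3, 6, 7, 9], [4], [5], [8]]

Insert each entry of the permutation into P by Schensted row insertion, recording in Q the position of each new cell.

After inserting 1: P = [[1]].
After inserting 2: P = [[1, 2]].
After inserting 9: P = [[1, 2, 9]].
After inserting 7: P = [[1, 2, 7], [9]].
After inserting 4: P = [[1, 2, 4], [7], [9]].
After inserting 5: P = [[1, 2, 4, 5], [7], [9]].
After inserting 6: P = [[1, 2, 4, 5, 6], [7], [9]].
After inserting 3: P = [[1, 2, 3, 5, 6], [4], [7], [9]].
After inserting 8: P = [[1, 2, 3, 5, 6, 8], [4], [7], [9]].

So P = [[1, 2, 3, 5, 6, 8], [4], [7], [9]], Q = [[1, 2, 3, 6, 7, 9], [4], [5], [8]].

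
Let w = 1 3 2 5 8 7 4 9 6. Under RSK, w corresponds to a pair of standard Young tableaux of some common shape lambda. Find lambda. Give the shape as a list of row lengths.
[5, 3, 1]

Row-insert each entry into an empty tableau.

After inserting 1: P = [[1]].
After inserting 3: P = [[1, 3]].
After inserting 2: P = [[1, 2], [3]].
After inserting 5: P = [[1, 2, 5], [3]].
After inserting 8: P = [[1, 2, 5, 8], [3]].
After inserting 7: P = [[1, 2, 5, 7], [3, 8]].
After inserting 4: P = [[1, 2, 4, 7], [3, 5], [8]].
After inserting 9: P = [[1, 2, 4, 7, 9], [3, 5], [8]].
After inserting 6: P = [[1, 2, 4, 6, 9], [3, 5, 7], [8]].

The final insertion tableau P = [[1, 2, 4, 6, 9], [3, 5, 7], [8]] has shape [5, 3, 1].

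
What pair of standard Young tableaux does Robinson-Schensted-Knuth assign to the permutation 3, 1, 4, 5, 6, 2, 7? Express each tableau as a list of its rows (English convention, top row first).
Insert each entry of the permutation into P by Schensted row insertion, recording in Q the position of each new cell.

Insert 3: appended to row 1. P = [[3]].
Insert 1: 1 bumps 3 from row 1; 3 starts row 2. P = [[1], [3]].
Insert 4: appended to row 1. P = [[1, 4], [3]].
Insert 5: appended to row 1. P = [[1, 4, 5], [3]].
Insert 6: appended to row 1. P = [[1, 4, 5, 6], [3]].
Insert 2: 2 bumps 4 from row 1; 4 appends to row 2. P = [[1, 2, 5, 6], [3, 4]].
Insert 7: appended to row 1. P = [[1, 2, 5, 6, 7], [3, 4]].

So P = [[1, 2, 5, 6, 7], [3, 4]], Q = [[1, 3, 4, 5, 7], [2, 6]].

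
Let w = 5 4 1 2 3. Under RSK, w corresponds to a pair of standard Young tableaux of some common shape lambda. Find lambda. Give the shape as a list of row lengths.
[3, 1, 1]

Row-insert each entry into an empty tableau.

After inserting 5: P = [[5]].
After inserting 4: P = [[4], [5]].
After inserting 1: P = [[1], [4], [5]].
After inserting 2: P = [[1, 2], [4], [5]].
After inserting 3: P = [[1, 2, 3], [4], [5]].

The final insertion tableau P = [[1, 2, 3], [4], [5]] has shape [3, 1, 1].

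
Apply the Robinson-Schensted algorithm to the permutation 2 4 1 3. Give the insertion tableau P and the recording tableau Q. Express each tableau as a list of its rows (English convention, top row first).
Insert each entry of the permutation into P by Schensted row insertion, recording in Q the position of each new cell.

Insert 2: appended to row 1. P = [[2]], Q = [[1]].
Insert 4: appended to row 1. P = [[2, 4]], Q = [[1, 2]].
Insert 1: 1 bumps 2 from row 1; 2 starts row 2. P = [[1, 4], [2]], Q = [[1, 2], [3]].
Insert 3: 3 bumps 4 from row 1; 4 appends to row 2. P = [[1, 3], [2, 4]], Q = [[1, 2], [3, 4]].

So P = [[1, 3], [2, 4]], Q = [[1, 2], [3, 4]].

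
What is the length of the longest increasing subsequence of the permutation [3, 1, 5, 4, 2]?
2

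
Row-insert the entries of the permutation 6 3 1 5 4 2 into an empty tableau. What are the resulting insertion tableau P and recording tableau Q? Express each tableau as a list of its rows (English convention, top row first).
P = [[1, 2], [3, 4], [5], [6]], Q = [[1, 4], [2, 5], [3], [6]]

Insert each entry of the permutation into P by Schensted row insertion, recording in Q the position of each new cell.

After inserting 6: P = [[6]].
After inserting 3: P = [[3], [6]].
After inserting 1: P = [[1], [3], [6]].
After inserting 5: P = [[1, 5], [3], [6]].
After inserting 4: P = [[1, 4], [3, 5], [6]].
After inserting 2: P = [[1, 2], [3, 4], [5], [6]].

So P = [[1, 2], [3, 4], [5], [6]], Q = [[1, 4], [2, 5], [3], [6]].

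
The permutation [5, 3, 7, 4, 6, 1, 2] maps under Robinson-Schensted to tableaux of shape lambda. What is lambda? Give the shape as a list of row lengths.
Row-insert each entry into an empty tableau.

After inserting 5: P = [[5]].
After inserting 3: P = [[3], [5]].
After inserting 7: P = [[3, 7], [5]].
After inserting 4: P = [[3, 4], [5, 7]].
After inserting 6: P = [[3, 4, 6], [5, 7]].
After inserting 1: P = [[1, 4, 6], [3, 7], [5]].
After inserting 2: P = [[1, 2, 6], [3, 4], [5, 7]].

The final insertion tableau P = [[1, 2, 6], [3, 4], [5, 7]] has shape [3, 2, 2].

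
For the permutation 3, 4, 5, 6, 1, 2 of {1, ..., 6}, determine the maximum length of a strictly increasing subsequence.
4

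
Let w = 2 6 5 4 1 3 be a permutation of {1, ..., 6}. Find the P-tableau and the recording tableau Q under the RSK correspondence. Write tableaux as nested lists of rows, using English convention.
P = [[1, 3], [2, 4], [5], [6]], Q = [[1, 2], [3, 6], [4], [5]]

Insert each entry of the permutation into P by Schensted row insertion, recording in Q the position of each new cell.

Insert 2: appended to row 1. P = [[2]].
Insert 6: appended to row 1. P = [[2, 6]].
Insert 5: 5 bumps 6 from row 1; 6 starts row 2. P = [[2, 5], [6]].
Insert 4: 4 bumps 5 from row 1; 5 bumps 6 from row 2; 6 starts row 3. P = [[2, 4], [5], [6]].
Insert 1: 1 bumps 2 from row 1; 2 bumps 5 from row 2; 5 bumps 6 from row 3; 6 starts row 4. P = [[1, 4], [2], [5], [6]].
Insert 3: 3 bumps 4 from row 1; 4 appends to row 2. P = [[1, 3], [2, 4], [5], [6]].

So P = [[1, 3], [2, 4], [5], [6]], Q = [[1, 2], [3, 6], [4], [5]].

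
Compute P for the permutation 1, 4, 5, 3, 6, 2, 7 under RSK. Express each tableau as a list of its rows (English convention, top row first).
Insert 1: appended to row 1. P = [[1]].
Insert 4: appended to row 1. P = [[1, 4]].
Insert 5: appended to row 1. P = [[1, 4, 5]].
Insert 3: 3 bumps 4 from row 1; 4 starts row 2. P = [[1, 3, 5], [4]].
Insert 6: appended to row 1. P = [[1, 3, 5, 6], [4]].
Insert 2: 2 bumps 3 from row 1; 3 bumps 4 from row 2; 4 starts row 3. P = [[1, 2, 5, 6], [3], [4]].
Insert 7: appended to row 1. P = [[1, 2, 5, 6, 7], [3], [4]].

So P = [[1, 2, 5, 6, 7], [3], [4]].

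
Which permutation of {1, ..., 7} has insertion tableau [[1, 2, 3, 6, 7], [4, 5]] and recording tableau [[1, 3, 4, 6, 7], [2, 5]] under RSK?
4 1 2 5 3 6 7

Reverse the RSK construction: for i from n down to 1, find the cell of Q containing i, remove the entry at that cell from P, and reverse-bump it up through P; the value ejected from row 1 is w(i).

Step i=7: Q has 7 at row 1, column 5; remove that cell from P, ejecting 7. So w(7) = 7. P is now [[1, 2, 3, 6], [4, 5]].
Step i=6: Q has 6 at row 1, column 4; remove that cell from P, ejecting 6. So w(6) = 6. P is now [[1, 2, 3], [4, 5]].
Step i=5: Q has 5 at row 2, column 2; remove 5 from row 2 of P and reverse-bump: 5 enters row 1 and ejects 3. So w(5) = 3. P is now [[1, 2, 5], [4]].
Step i=4: Q has 4 at row 1, column 3; remove that cell from P, ejecting 5. So w(4) = 5. P is now [[1, 2], [4]].
Step i=3: Q has 3 at row 1, column 2; remove that cell from P, ejecting 2. So w(3) = 2. P is now [[1], [4]].
Step i=2: Q has 2 at row 2, column 1; remove 4 from row 2 of P and reverse-bump: 4 enters row 1 and ejects 1. So w(2) = 1. P is now [[4]].
Step i=1: Q has 1 at row 1, column 1; remove that cell from P, ejecting 4. So w(1) = 4. P is now [].

So w = 4 1 2 5 3 6 7.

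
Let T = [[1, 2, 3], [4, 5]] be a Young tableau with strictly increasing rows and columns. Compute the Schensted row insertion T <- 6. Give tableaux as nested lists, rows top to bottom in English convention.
[[1, 2, 3, 6], [4, 5]]

6 is larger than every entry of row 1, so it is appended to row 1. The new tableau is [[1, 2, 3, 6], [4, 5]].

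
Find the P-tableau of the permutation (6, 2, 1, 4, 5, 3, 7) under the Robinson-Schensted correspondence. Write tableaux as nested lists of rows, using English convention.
Insert 6: appended to row 1. P = [[6]].
Insert 2: 2 bumps 6 from row 1; 6 starts row 2. P = [[2], [6]].
Insert 1: 1 bumps 2 from row 1; 2 bumps 6 from row 2; 6 starts row 3. P = [[1], [2], [6]].
Insert 4: appended to row 1. P = [[1, 4], [2], [6]].
Insert 5: appended to row 1. P = [[1, 4, 5], [2], [6]].
Insert 3: 3 bumps 4 from row 1; 4 appends to row 2. P = [[1, 3, 5], [2, 4], [6]].
Insert 7: appended to row 1. P = [[1, 3, 5, 7], [2, 4], [6]].

So P = [[1, 3, 5, 7], [2, 4], [6]].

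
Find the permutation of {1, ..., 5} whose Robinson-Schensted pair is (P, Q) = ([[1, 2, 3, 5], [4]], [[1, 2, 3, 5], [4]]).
Reverse the RSK construction: for i from n down to 1, find the cell of Q containing i, remove the entry at that cell from P, and reverse-bump it up through P; the value ejected from row 1 is w(i).

Step i=5: Q has 5 at row 1, column 4; remove that cell from P, ejecting 5. So w(5) = 5. P is now [[1, 2, 3], [4]].
Step i=4: Q has 4 at row 2, column 1; remove 4 from row 2 of P and reverse-bump: 4 enters row 1 and ejects 3. So w(4) = 3. P is now [[1, 2, 4]].
Step i=3: Q has 3 at row 1, column 3; remove that cell from P, ejecting 4. So w(3) = 4. P is now [[1, 2]].
Step i=2: Q has 2 at row 1, column 2; remove that cell from P, ejecting 2. So w(2) = 2. P is now [[1]].
Step i=1: Q has 1 at row 1, column 1; remove that cell from P, ejecting 1. So w(1) = 1. P is now [].

So w = 1 2 4 3 5.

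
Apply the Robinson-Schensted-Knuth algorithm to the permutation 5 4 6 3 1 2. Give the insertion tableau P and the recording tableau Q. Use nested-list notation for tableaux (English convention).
P = [[1, 2], [3, 6], [4], [5]], Q = [[1, 3], [2, 6], [4], [5]]

Insert each entry of the permutation into P by Schensted row insertion, recording in Q the position of each new cell.

Insert 5: appended to row 1. P = [[5]].
Insert 4: 4 bumps 5 from row 1; 5 starts row 2. P = [[4], [5]].
Insert 6: appended to row 1. P = [[4, 6], [5]].
Insert 3: 3 bumps 4 from row 1; 4 bumps 5 from row 2; 5 starts row 3. P = [[3, 6], [4], [5]].
Insert 1: 1 bumps 3 from row 1; 3 bumps 4 from row 2; 4 bumps 5 from row 3; 5 starts row 4. P = [[1, 6], [3], [4], [5]].
Insert 2: 2 bumps 6 from row 1; 6 appends to row 2. P = [[1, 2], [3, 6], [4], [5]].

So P = [[1, 2], [3, 6], [4], [5]], Q = [[1, 3], [2, 6], [4], [5]].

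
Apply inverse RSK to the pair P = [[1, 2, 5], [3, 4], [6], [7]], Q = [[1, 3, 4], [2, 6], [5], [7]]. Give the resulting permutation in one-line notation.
Reverse the RSK construction: for i from n down to 1, find the cell of Q containing i, remove the entry at that cell from P, and reverse-bump it up through P; the value ejected from row 1 is w(i).

Step i=7: Q has 7 at row 4, column 1; remove 7 from row 4 of P and reverse-bump: 7 enters row 3 and ejects 6; 6 enters row 2 and ejects 4; 4 enters row 1 and ejects 2. So w(7) = 2. P is now [[1, 4, 5], [3, 6], [7]].
Step i=6: Q has 6 at row 2, column 2; remove 6 from row 2 of P and reverse-bump: 6 enters row 1 and ejects 5. So w(6) = 5. P is now [[1, 4, 6], [3], [7]].
Step i=5: Q has 5 at row 3, column 1; remove 7 from row 3 of P and reverse-bump: 7 enters row 2 and ejects 3; 3 enters row 1 and ejects 1. So w(5) = 1. P is now [[3, 4, 6], [7]].
Step i=4: Q has 4 at row 1, column 3; remove that cell from P, ejecting 6. So w(4) = 6. P is now [[3, 4], [7]].
Step i=3: Q has 3 at row 1, column 2; remove that cell from P, ejecting 4. So w(3) = 4. P is now [[3], [7]].
Step i=2: Q has 2 at row 2, column 1; remove 7 from row 2 of P and reverse-bump: 7 enters row 1 and ejects 3. So w(2) = 3. P is now [[7]].
Step i=1: Q has 1 at row 1, column 1; remove that cell from P, ejecting 7. So w(1) = 7. P is now [].

So w = 7 3 4 6 1 5 2.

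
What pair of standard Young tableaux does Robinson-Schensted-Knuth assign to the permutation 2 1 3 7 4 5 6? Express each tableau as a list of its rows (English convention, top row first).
P = [[1, 3, 4, 5, 6], [2, 7]], Q = [[1, 3, 4, 6, 7], [2, 5]]

Insert each entry of the permutation into P by Schensted row insertion, recording in Q the position of each new cell.

Insert 2: appended to row 1. P = [[2]].
Insert 1: 1 bumps 2 from row 1; 2 starts row 2. P = [[1], [2]].
Insert 3: appended to row 1. P = [[1, 3], [2]].
Insert 7: appended to row 1. P = [[1, 3, 7], [2]].
Insert 4: 4 bumps 7 from row 1; 7 appends to row 2. P = [[1, 3, 4], [2, 7]].
Insert 5: appended to row 1. P = [[1, 3, 4, 5], [2, 7]].
Insert 6: appended to row 1. P = [[1, 3, 4, 5, 6], [2, 7]].

So P = [[1, 3, 4, 5, 6], [2, 7]], Q = [[1, 3, 4, 6, 7], [2, 5]].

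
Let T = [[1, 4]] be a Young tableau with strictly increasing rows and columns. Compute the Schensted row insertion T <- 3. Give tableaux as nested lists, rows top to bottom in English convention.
In row 1, 3 replaces 4 (the leftmost entry greater than 3); 4 is bumped to row 2. 4 starts a new row 2. The new tableau is [[1, 3], [4]].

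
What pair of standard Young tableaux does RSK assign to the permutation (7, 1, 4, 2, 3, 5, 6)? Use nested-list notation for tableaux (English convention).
P = [[1, 2, 3, 5, 6], [4], [7]], Q = [[1, 3, 5, 6, 7], [2], [4]]

Insert each entry of the permutation into P by Schensted row insertion, recording in Q the position of each new cell.

Insert 7: appended to row 1. P = [[7]], Q = [[1]].
Insert 1: 1 bumps 7 from row 1; 7 starts row 2. P = [[1], [7]], Q = [[1], [2]].
Insert 4: appended to row 1. P = [[1, 4], [7]], Q = [[1, 3], [2]].
Insert 2: 2 bumps 4 from row 1; 4 bumps 7 from row 2; 7 starts row 3. P = [[1, 2], [4], [7]], Q = [[1, 3], [2], [4]].
Insert 3: appended to row 1. P = [[1, 2, 3], [4], [7]], Q = [[1, 3, 5], [2], [4]].
Insert 5: appended to row 1. P = [[1, 2, 3, 5], [4], [7]], Q = [[1, 3, 5, 6], [2], [4]].
Insert 6: appended to row 1. P = [[1, 2, 3, 5, 6], [4], [7]], Q = [[1, 3, 5, 6, 7], [2], [4]].

So P = [[1, 2, 3, 5, 6], [4], [7]], Q = [[1, 3, 5, 6, 7], [2], [4]].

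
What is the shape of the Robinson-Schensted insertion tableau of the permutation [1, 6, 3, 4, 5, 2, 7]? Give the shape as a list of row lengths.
[5, 1, 1]

Row-insert each entry into an empty tableau.

After inserting 1: P = [[1]].
After inserting 6: P = [[1, 6]].
After inserting 3: P = [[1, 3], [6]].
After inserting 4: P = [[1, 3, 4], [6]].
After inserting 5: P = [[1, 3, 4, 5], [6]].
After inserting 2: P = [[1, 2, 4, 5], [3], [6]].
After inserting 7: P = [[1, 2, 4, 5, 7], [3], [6]].

The final insertion tableau P = [[1, 2, 4, 5, 7], [3], [6]] has shape [5, 1, 1].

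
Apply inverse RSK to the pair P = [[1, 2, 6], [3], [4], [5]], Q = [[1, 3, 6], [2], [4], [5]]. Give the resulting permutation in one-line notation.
Reverse the RSK construction: for i from n down to 1, find the cell of Q containing i, remove the entry at that cell from P, and reverse-bump it up through P; the value ejected from row 1 is w(i).

Step i=6: Q has 6 at row 1, column 3; remove that cell from P, ejecting 6. So w(6) = 6. P is now [[1, 2], [3], [4], [5]].
Step i=5: Q has 5 at row 4, column 1; remove 5 from row 4 of P and reverse-bump: 5 enters row 3 and ejects 4; 4 enters row 2 and ejects 3; 3 enters row 1 and ejects 2. So w(5) = 2. P is now [[1, 3], [4], [5]].
Step i=4: Q has 4 at row 3, column 1; remove 5 from row 3 of P and reverse-bump: 5 enters row 2 and ejects 4; 4 enters row 1 and ejects 3. So w(4) = 3. P is now [[1, 4], [5]].
Step i=3: Q has 3 at row 1, column 2; remove that cell from P, ejecting 4. So w(3) = 4. P is now [[1], [5]].
Step i=2: Q has 2 at row 2, column 1; remove 5 from row 2 of P and reverse-bump: 5 enters row 1 and ejects 1. So w(2) = 1. P is now [[5]].
Step i=1: Q has 1 at row 1, column 1; remove that cell from P, ejecting 5. So w(1) = 5. P is now [].

So w = 5 1 4 3 2 6.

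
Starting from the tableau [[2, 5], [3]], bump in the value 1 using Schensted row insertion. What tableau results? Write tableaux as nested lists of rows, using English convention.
In row 1, 1 replaces 2 (the leftmost entry greater than 1); 2 is bumped to row 2. In row 2, 2 replaces 3 (the leftmost entry greater than 2); 3 is bumped to row 3. 3 starts a new row 3. The new tableau is [[1, 5], [2], [3]].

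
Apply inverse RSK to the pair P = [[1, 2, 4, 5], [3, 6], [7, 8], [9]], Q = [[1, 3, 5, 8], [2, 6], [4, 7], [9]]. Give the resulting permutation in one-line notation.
7 1 3 2 9 8 4 6 5

Reverse the RSK construction: for i from n down to 1, find the cell of Q containing i, remove the entry at that cell from P, and reverse-bump it up through P; the value ejected from row 1 is w(i).

Step i=9: Q has 9 at row 4, column 1; remove 9 from row 4 of P and reverse-bump: 9 enters row 3 and ejects 8; 8 enters row 2 and ejects 6; 6 enters row 1 and ejects 5. So w(9) = 5. P is now [[1, 2, 4, 6], [3, 8], [7, 9]].
Step i=8: Q has 8 at row 1, column 4; remove that cell from P, ejecting 6. So w(8) = 6. P is now [[1, 2, 4], [3, 8], [7, 9]].
Step i=7: Q has 7 at row 3, column 2; remove 9 from row 3 of P and reverse-bump: 9 enters row 2 and ejects 8; 8 enters row 1 and ejects 4. So w(7) = 4. P is now [[1, 2, 8], [3, 9], [7]].
Step i=6: Q has 6 at row 2, column 2; remove 9 from row 2 of P and reverse-bump: 9 enters row 1 and ejects 8. So w(6) = 8. P is now [[1, 2, 9], [3], [7]].
Step i=5: Q has 5 at row 1, column 3; remove that cell from P, ejecting 9. So w(5) = 9. P is now [[1, 2], [3], [7]].
Step i=4: Q has 4 at row 3, column 1; remove 7 from row 3 of P and reverse-bump: 7 enters row 2 and ejects 3; 3 enters row 1 and ejects 2. So w(4) = 2. P is now [[1, 3], [7]].
Step i=3: Q has 3 at row 1, column 2; remove that cell from P, ejecting 3. So w(3) = 3. P is now [[1], [7]].
Step i=2: Q has 2 at row 2, column 1; remove 7 from row 2 of P and reverse-bump: 7 enters row 1 and ejects 1. So w(2) = 1. P is now [[7]].
Step i=1: Q has 1 at row 1, column 1; remove that cell from P, ejecting 7. So w(1) = 7. P is now [].

So w = 7 1 3 2 9 8 4 6 5.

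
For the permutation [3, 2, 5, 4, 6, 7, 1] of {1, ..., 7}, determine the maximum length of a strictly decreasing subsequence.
3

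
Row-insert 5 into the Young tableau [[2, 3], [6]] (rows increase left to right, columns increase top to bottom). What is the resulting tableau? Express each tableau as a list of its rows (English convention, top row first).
[[2, 3, 5], [6]]

5 is larger than every entry of row 1, so it is appended to row 1. The new tableau is [[2, 3, 5], [6]].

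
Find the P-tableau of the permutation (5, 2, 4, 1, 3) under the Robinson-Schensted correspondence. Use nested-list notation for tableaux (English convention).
P = [[1, 3], [2, 4], [5]]

Insert 5: appended to row 1. P = [[5]].
Insert 2: 2 bumps 5 from row 1; 5 starts row 2. P = [[2], [5]].
Insert 4: appended to row 1. P = [[2, 4], [5]].
Insert 1: 1 bumps 2 from row 1; 2 bumps 5 from row 2; 5 starts row 3. P = [[1, 4], [2], [5]].
Insert 3: 3 bumps 4 from row 1; 4 appends to row 2. P = [[1, 3], [2, 4], [5]].

So P = [[1, 3], [2, 4], [5]].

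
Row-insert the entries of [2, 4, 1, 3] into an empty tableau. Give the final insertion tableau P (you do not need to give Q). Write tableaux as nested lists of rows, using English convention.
P = [[1, 3], [2, 4]]

Insert 2: appended to row 1. P = [[2]].
Insert 4: appended to row 1. P = [[2, 4]].
Insert 1: 1 bumps 2 from row 1; 2 starts row 2. P = [[1, 4], [2]].
Insert 3: 3 bumps 4 from row 1; 4 appends to row 2. P = [[1, 3], [2, 4]].

So P = [[1, 3], [2, 4]].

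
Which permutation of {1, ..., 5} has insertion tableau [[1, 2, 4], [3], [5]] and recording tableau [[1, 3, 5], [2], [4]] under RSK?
Reverse the RSK construction: for i from n down to 1, find the cell of Q containing i, remove the entry at that cell from P, and reverse-bump it up through P; the value ejected from row 1 is w(i).

Step i=5: Q has 5 at row 1, column 3; remove that cell from P, ejecting 4. So w(5) = 4. P is now [[1, 2], [3], [5]].
Step i=4: Q has 4 at row 3, column 1; remove 5 from row 3 of P and reverse-bump: 5 enters row 2 and ejects 3; 3 enters row 1 and ejects 2. So w(4) = 2. P is now [[1, 3], [5]].
Step i=3: Q has 3 at row 1, column 2; remove that cell from P, ejecting 3. So w(3) = 3. P is now [[1], [5]].
Step i=2: Q has 2 at row 2, column 1; remove 5 from row 2 of P and reverse-bump: 5 enters row 1 and ejects 1. So w(2) = 1. P is now [[5]].
Step i=1: Q has 1 at row 1, column 1; remove that cell from P, ejecting 5. So w(1) = 5. P is now [].

So w = 5 1 3 2 4.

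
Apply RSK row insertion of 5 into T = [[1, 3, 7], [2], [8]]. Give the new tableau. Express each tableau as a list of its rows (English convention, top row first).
In row 1, 5 replaces 7 (the leftmost entry greater than 5); 7 is bumped to row 2. 7 is appended to row 2. The new tableau is [[1, 3, 5], [2, 7], [8]].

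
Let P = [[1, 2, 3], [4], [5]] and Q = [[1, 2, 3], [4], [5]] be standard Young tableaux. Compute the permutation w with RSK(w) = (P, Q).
1 2 5 4 3

Reverse the RSK construction: for i from n down to 1, find the cell of Q containing i, remove the entry at that cell from P, and reverse-bump it up through P; the value ejected from row 1 is w(i).

Step i=5: Q has 5 at row 3, column 1; remove 5 from row 3 of P and reverse-bump: 5 enters row 2 and ejects 4; 4 enters row 1 and ejects 3. So w(5) = 3. P is now [[1, 2, 4], [5]].
Step i=4: Q has 4 at row 2, column 1; remove 5 from row 2 of P and reverse-bump: 5 enters row 1 and ejects 4. So w(4) = 4. P is now [[1, 2, 5]].
Step i=3: Q has 3 at row 1, column 3; remove that cell from P, ejecting 5. So w(3) = 5. P is now [[1, 2]].
Step i=2: Q has 2 at row 1, column 2; remove that cell from P, ejecting 2. So w(2) = 2. P is now [[1]].
Step i=1: Q has 1 at row 1, column 1; remove that cell from P, ejecting 1. So w(1) = 1. P is now [].

So w = 1 2 5 4 3.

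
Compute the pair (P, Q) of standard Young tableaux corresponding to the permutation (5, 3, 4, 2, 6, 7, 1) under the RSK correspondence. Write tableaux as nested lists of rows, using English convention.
P = [[1, 4, 6, 7], [2], [3], [5]], Q = [[1, 3, 5, 6], [2], [4], [7]]

Insert each entry of the permutation into P by Schensted row insertion, recording in Q the position of each new cell.

Insert 5: appended to row 1. P = [[5]].
Insert 3: 3 bumps 5 from row 1; 5 starts row 2. P = [[3], [5]].
Insert 4: appended to row 1. P = [[3, 4], [5]].
Insert 2: 2 bumps 3 from row 1; 3 bumps 5 from row 2; 5 starts row 3. P = [[2, 4], [3], [5]].
Insert 6: appended to row 1. P = [[2, 4, 6], [3], [5]].
Insert 7: appended to row 1. P = [[2, 4, 6, 7], [3], [5]].
Insert 1: 1 bumps 2 from row 1; 2 bumps 3 from row 2; 3 bumps 5 from row 3; 5 starts row 4. P = [[1, 4, 6, 7], [2], [3], [5]].

So P = [[1, 4, 6, 7], [2], [3], [5]], Q = [[1, 3, 5, 6], [2], [4], [7]].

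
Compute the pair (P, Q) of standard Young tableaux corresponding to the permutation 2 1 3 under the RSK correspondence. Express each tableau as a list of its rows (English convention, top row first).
P = [[1, 3], [2]], Q = [[1, 3], [2]]

Insert each entry of the permutation into P by Schensted row insertion, recording in Q the position of each new cell.

Insert 2: appended to row 1. P = [[2]].
Insert 1: 1 bumps 2 from row 1; 2 starts row 2. P = [[1], [2]].
Insert 3: appended to row 1. P = [[1, 3], [2]].

So P = [[1, 3], [2]], Q = [[1, 3], [2]].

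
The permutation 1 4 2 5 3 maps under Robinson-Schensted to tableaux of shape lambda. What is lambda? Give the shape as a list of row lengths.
Row-insert each entry into an empty tableau.

After inserting 1: P = [[1]].
After inserting 4: P = [[1, 4]].
After inserting 2: P = [[1, 2], [4]].
After inserting 5: P = [[1, 2, 5], [4]].
After inserting 3: P = [[1, 2, 3], [4, 5]].

The final insertion tableau P = [[1, 2, 3], [4, 5]] has shape [3, 2].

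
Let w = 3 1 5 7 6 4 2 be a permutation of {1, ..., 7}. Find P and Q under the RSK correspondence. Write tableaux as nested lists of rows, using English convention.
P = [[1, 2, 6], [3, 4], [5], [7]], Q = [[1, 3, 4], [2, 5], [6], [7]]

Insert each entry of the permutation into P by Schensted row insertion, recording in Q the position of each new cell.

After inserting 3: P = [[3]].
After inserting 1: P = [[1], [3]].
After inserting 5: P = [[1, 5], [3]].
After inserting 7: P = [[1, 5, 7], [3]].
After inserting 6: P = [[1, 5, 6], [3, 7]].
After inserting 4: P = [[1, 4, 6], [3, 5], [7]].
After inserting 2: P = [[1, 2, 6], [3, 4], [5], [7]].

So P = [[1, 2, 6], [3, 4], [5], [7]], Q = [[1, 3, 4], [2, 5], [6], [7]].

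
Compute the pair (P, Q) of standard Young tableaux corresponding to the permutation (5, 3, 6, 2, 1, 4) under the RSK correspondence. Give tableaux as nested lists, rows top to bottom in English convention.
P = [[1, 4], [2, 6], [3], [5]], Q = [[1, 3], [2, 6], [4], [5]]

Insert each entry of the permutation into P by Schensted row insertion, recording in Q the position of each new cell.

Insert 5: appended to row 1. P = [[5]].
Insert 3: 3 bumps 5 from row 1; 5 starts row 2. P = [[3], [5]].
Insert 6: appended to row 1. P = [[3, 6], [5]].
Insert 2: 2 bumps 3 from row 1; 3 bumps 5 from row 2; 5 starts row 3. P = [[2, 6], [3], [5]].
Insert 1: 1 bumps 2 from row 1; 2 bumps 3 from row 2; 3 bumps 5 from row 3; 5 starts row 4. P = [[1, 6], [2], [3], [5]].
Insert 4: 4 bumps 6 from row 1; 6 appends to row 2. P = [[1, 4], [2, 6], [3], [5]].

So P = [[1, 4], [2, 6], [3], [5]], Q = [[1, 3], [2, 6], [4], [5]].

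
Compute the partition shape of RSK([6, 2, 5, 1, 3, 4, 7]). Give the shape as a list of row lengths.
Row-insert each entry into an empty tableau.

After inserting 6: P = [[6]].
After inserting 2: P = [[2], [6]].
After inserting 5: P = [[2, 5], [6]].
After inserting 1: P = [[1, 5], [2], [6]].
After inserting 3: P = [[1, 3], [2, 5], [6]].
After inserting 4: P = [[1, 3, 4], [2, 5], [6]].
After inserting 7: P = [[1, 3, 4, 7], [2, 5], [6]].

The final insertion tableau P = [[1, 3, 4, 7], [2, 5], [6]] has shape [4, 2, 1].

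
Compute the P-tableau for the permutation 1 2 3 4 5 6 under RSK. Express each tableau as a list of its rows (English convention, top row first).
P = [[1, 2, 3, 4, 5, 6]]

Insert 1: appended to row 1. P = [[1]].
Insert 2: appended to row 1. P = [[1, 2]].
Insert 3: appended to row 1. P = [[1, 2, 3]].
Insert 4: appended to row 1. P = [[1, 2, 3, 4]].
Insert 5: appended to row 1. P = [[1, 2, 3, 4, 5]].
Insert 6: appended to row 1. P = [[1, 2, 3, 4, 5, 6]].

So P = [[1, 2, 3, 4, 5, 6]].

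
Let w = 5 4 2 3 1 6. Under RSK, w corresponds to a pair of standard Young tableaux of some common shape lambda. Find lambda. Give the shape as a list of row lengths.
[3, 1, 1, 1]

Row-insert each entry into an empty tableau.

After inserting 5: P = [[5]].
After inserting 4: P = [[4], [5]].
After inserting 2: P = [[2], [4], [5]].
After inserting 3: P = [[2, 3], [4], [5]].
After inserting 1: P = [[1, 3], [2], [4], [5]].
After inserting 6: P = [[1, 3, 6], [2], [4], [5]].

The final insertion tableau P = [[1, 3, 6], [2], [4], [5]] has shape [3, 1, 1, 1].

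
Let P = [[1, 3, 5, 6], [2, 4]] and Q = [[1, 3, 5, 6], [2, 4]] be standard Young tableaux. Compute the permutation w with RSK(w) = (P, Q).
Reverse RSK: for i = n, n-1, ..., 1, locate i in Q, remove the corresponding corner cell from P, and reverse-bump its entry up through P; the value ejected from row 1 is w(i).

So w = 2 1 4 3 5 6.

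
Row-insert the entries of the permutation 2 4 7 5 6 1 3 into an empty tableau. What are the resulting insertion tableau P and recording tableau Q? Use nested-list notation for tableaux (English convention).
P = [[1, 3, 5, 6], [2, 4], [7]], Q = [[1, 2, 3, 5], [4, 7], [6]]

Insert each entry of the permutation into P by Schensted row insertion, recording in Q the position of each new cell.

Insert 2: appended to row 1. P = [[2]], Q = [[1]].
Insert 4: appended to row 1. P = [[2, 4]], Q = [[1, 2]].
Insert 7: appended to row 1. P = [[2, 4, 7]], Q = [[1, 2, 3]].
Insert 5: 5 bumps 7 from row 1; 7 starts row 2. P = [[2, 4, 5], [7]], Q = [[1, 2, 3], [4]].
Insert 6: appended to row 1. P = [[2, 4, 5, 6], [7]], Q = [[1, 2, 3, 5], [4]].
Insert 1: 1 bumps 2 from row 1; 2 bumps 7 from row 2; 7 starts row 3. P = [[1, 4, 5, 6], [2], [7]], Q = [[1, 2, 3, 5], [4], [6]].
Insert 3: 3 bumps 4 from row 1; 4 appends to row 2. P = [[1, 3, 5, 6], [2, 4], [7]], Q = [[1, 2, 3, 5], [4, 7], [6]].

So P = [[1, 3, 5, 6], [2, 4], [7]], Q = [[1, 2, 3, 5], [4, 7], [6]].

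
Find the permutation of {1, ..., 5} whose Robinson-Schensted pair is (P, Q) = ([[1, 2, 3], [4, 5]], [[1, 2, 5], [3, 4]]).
4 5 1 2 3

Reverse the RSK construction: for i from n down to 1, find the cell of Q containing i, remove the entry at that cell from P, and reverse-bump it up through P; the value ejected from row 1 is w(i).

Step i=5: Q has 5 at row 1, column 3; remove that cell from P, ejecting 3. So w(5) = 3. P is now [[1, 2], [4, 5]].
Step i=4: Q has 4 at row 2, column 2; remove 5 from row 2 of P and reverse-bump: 5 enters row 1 and ejects 2. So w(4) = 2. P is now [[1, 5], [4]].
Step i=3: Q has 3 at row 2, column 1; remove 4 from row 2 of P and reverse-bump: 4 enters row 1 and ejects 1. So w(3) = 1. P is now [[4, 5]].
Step i=2: Q has 2 at row 1, column 2; remove that cell from P, ejecting 5. So w(2) = 5. P is now [[4]].
Step i=1: Q has 1 at row 1, column 1; remove that cell from P, ejecting 4. So w(1) = 4. P is now [].

So w = 4 5 1 2 3.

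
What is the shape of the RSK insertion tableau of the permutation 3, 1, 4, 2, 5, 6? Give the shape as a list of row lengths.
Row-insert each entry into an empty tableau.

After inserting 3: P = [[3]].
After inserting 1: P = [[1], [3]].
After inserting 4: P = [[1, 4], [3]].
After inserting 2: P = [[1, 2], [3, 4]].
After inserting 5: P = [[1, 2, 5], [3, 4]].
After inserting 6: P = [[1, 2, 5, 6], [3, 4]].

The final insertion tableau P = [[1, 2, 5, 6], [3, 4]] has shape [4, 2].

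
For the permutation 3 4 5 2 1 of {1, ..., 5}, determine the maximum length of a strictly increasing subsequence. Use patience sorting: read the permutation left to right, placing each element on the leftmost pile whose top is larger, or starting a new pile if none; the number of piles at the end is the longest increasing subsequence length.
3: new pile. tops = [3]
4: new pile. tops = [3, 4]
5: new pile. tops = [3, 4, 5]
2: onto pile 1 (replacing 3). tops = [2, 4, 5]
1: onto pile 1 (replacing 2). tops = [1, 4, 5]

3 piles, so the longest increasing subsequence has length 3.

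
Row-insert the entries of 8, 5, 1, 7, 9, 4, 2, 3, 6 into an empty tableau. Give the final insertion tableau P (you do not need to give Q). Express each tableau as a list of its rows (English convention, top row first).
P = [[1, 2, 3, 6], [4, 7, 9], [5], [8]]

Insert 8: appended to row 1. P = [[8]].
Insert 5: 5 bumps 8 from row 1; 8 starts row 2. P = [[5], [8]].
Insert 1: 1 bumps 5 from row 1; 5 bumps 8 from row 2; 8 starts row 3. P = [[1], [5], [8]].
Insert 7: appended to row 1. P = [[1, 7], [5], [8]].
Insert 9: appended to row 1. P = [[1, 7, 9], [5], [8]].
Insert 4: 4 bumps 7 from row 1; 7 appends to row 2. P = [[1, 4, 9], [5, 7], [8]].
Insert 2: 2 bumps 4 from row 1; 4 bumps 5 from row 2; 5 bumps 8 from row 3; 8 starts row 4. P = [[1, 2, 9], [4, 7], [5], [8]].
Insert 3: 3 bumps 9 from row 1; 9 appends to row 2. P = [[1, 2, 3], [4, 7, 9], [5], [8]].
Insert 6: appended to row 1. P = [[1, 2, 3, 6], [4, 7, 9], [5], [8]].

So P = [[1, 2, 3, 6], [4, 7, 9], [5], [8]].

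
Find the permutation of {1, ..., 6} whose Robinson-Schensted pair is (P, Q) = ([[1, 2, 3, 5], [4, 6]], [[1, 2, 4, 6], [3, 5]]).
1 4 2 6 3 5

Reverse RSK: for i = n, n-1, ..., 1, locate i in Q, remove the corresponding corner cell from P, and reverse-bump its entry up through P; the value ejected from row 1 is w(i).

So w = 1 4 2 6 3 5.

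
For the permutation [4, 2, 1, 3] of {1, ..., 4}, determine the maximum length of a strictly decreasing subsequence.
3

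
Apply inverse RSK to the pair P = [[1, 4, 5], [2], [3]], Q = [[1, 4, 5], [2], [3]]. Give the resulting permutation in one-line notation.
Reverse the RSK construction: for i from n down to 1, find the cell of Q containing i, remove the entry at that cell from P, and reverse-bump it up through P; the value ejected from row 1 is w(i).

Step i=5: Q has 5 at row 1, column 3; remove that cell from P, ejecting 5. So w(5) = 5. P is now [[1, 4], [2], [3]].
Step i=4: Q has 4 at row 1, column 2; remove that cell from P, ejecting 4. So w(4) = 4. P is now [[1], [2], [3]].
Step i=3: Q has 3 at row 3, column 1; remove 3 from row 3 of P and reverse-bump: 3 enters row 2 and ejects 2; 2 enters row 1 and ejects 1. So w(3) = 1. P is now [[2], [3]].
Step i=2: Q has 2 at row 2, column 1; remove 3 from row 2 of P and reverse-bump: 3 enters row 1 and ejects 2. So w(2) = 2. P is now [[3]].
Step i=1: Q has 1 at row 1, column 1; remove that cell from P, ejecting 3. So w(1) = 3. P is now [].

So w = 3 2 1 4 5.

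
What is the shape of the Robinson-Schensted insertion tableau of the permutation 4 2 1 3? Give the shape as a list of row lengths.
Row-insert each entry into an empty tableau.

After inserting 4: P = [[4]].
After inserting 2: P = [[2], [4]].
After inserting 1: P = [[1], [2], [4]].
After inserting 3: P = [[1, 3], [2], [4]].

The final insertion tableau P = [[1, 3], [2], [4]] has shape [2, 1, 1].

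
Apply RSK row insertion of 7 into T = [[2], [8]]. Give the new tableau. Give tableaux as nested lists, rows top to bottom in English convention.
7 is larger than every entry of row 1, so it is appended to row 1. The new tableau is [[2, 7], [8]].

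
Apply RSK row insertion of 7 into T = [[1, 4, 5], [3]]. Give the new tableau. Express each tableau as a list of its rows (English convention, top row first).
7 is larger than every entry of row 1, so it is appended to row 1. The new tableau is [[1, 4, 5, 7], [3]].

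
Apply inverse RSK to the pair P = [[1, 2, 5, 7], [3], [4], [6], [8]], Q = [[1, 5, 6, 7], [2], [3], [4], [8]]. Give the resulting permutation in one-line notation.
8 6 4 1 3 5 7 2

Reverse the RSK construction: for i from n down to 1, find the cell of Q containing i, remove the entry at that cell from P, and reverse-bump it up through P; the value ejected from row 1 is w(i).

Step i=8: Q has 8 at row 5, column 1; remove 8 from row 5 of P and reverse-bump: 8 enters row 4 and ejects 6; 6 enters row 3 and ejects 4; 4 enters row 2 and ejects 3; 3 enters row 1 and ejects 2. So w(8) = 2. P is now [[1, 3, 5, 7], [4], [6], [8]].
Step i=7: Q has 7 at row 1, column 4; remove that cell from P, ejecting 7. So w(7) = 7. P is now [[1, 3, 5], [4], [6], [8]].
Step i=6: Q has 6 at row 1, column 3; remove that cell from P, ejecting 5. So w(6) = 5. P is now [[1, 3], [4], [6], [8]].
Step i=5: Q has 5 at row 1, column 2; remove that cell from P, ejecting 3. So w(5) = 3. P is now [[1], [4], [6], [8]].
Step i=4: Q has 4 at row 4, column 1; remove 8 from row 4 of P and reverse-bump: 8 enters row 3 and ejects 6; 6 enters row 2 and ejects 4; 4 enters row 1 and ejects 1. So w(4) = 1. P is now [[4], [6], [8]].
Step i=3: Q has 3 at row 3, column 1; remove 8 from row 3 of P and reverse-bump: 8 enters row 2 and ejects 6; 6 enters row 1 and ejects 4. So w(3) = 4. P is now [[6], [8]].
Step i=2: Q has 2 at row 2, column 1; remove 8 from row 2 of P and reverse-bump: 8 enters row 1 and ejects 6. So w(2) = 6. P is now [[8]].
Step i=1: Q has 1 at row 1, column 1; remove that cell from P, ejecting 8. So w(1) = 8. P is now [].

So w = 8 6 4 1 3 5 7 2.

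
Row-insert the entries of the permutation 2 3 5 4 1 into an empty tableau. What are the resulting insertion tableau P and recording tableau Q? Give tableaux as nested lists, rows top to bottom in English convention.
Insert each entry of the permutation into P by Schensted row insertion, recording in Q the position of each new cell.

Insert 2: appended to row 1. P = [[2]], Q = [[1]].
Insert 3: appended to row 1. P = [[2, 3]], Q = [[1, 2]].
Insert 5: appended to row 1. P = [[2, 3, 5]], Q = [[1, 2, 3]].
Insert 4: 4 bumps 5 from row 1; 5 starts row 2. P = [[2, 3, 4], [5]], Q = [[1, 2, 3], [4]].
Insert 1: 1 bumps 2 from row 1; 2 bumps 5 from row 2; 5 starts row 3. P = [[1, 3, 4], [2], [5]], Q = [[1, 2, 3], [4], [5]].

So P = [[1, 3, 4], [2], [5]], Q = [[1, 2, 3], [4], [5]].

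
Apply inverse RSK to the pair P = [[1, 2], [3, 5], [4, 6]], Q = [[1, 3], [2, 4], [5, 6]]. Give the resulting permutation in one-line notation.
4 3 6 5 1 2

Reverse RSK: for i = n, n-1, ..., 1, locate i in Q, remove the corresponding corner cell from P, and reverse-bump its entry up through P; the value ejected from row 1 is w(i).

So w = 4 3 6 5 1 2.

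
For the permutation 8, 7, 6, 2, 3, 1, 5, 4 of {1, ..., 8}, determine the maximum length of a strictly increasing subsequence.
3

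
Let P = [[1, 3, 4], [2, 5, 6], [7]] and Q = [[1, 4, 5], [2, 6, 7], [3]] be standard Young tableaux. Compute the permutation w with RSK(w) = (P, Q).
7 2 1 5 6 3 4

Reverse RSK: for i = n, n-1, ..., 1, locate i in Q, remove the corresponding corner cell from P, and reverse-bump its entry up through P; the value ejected from row 1 is w(i).

So w = 7 2 1 5 6 3 4.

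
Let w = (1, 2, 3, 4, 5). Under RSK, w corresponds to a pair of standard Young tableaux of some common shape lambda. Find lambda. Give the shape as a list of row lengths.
Row-insert each entry into an empty tableau.

After inserting 1: P = [[1]].
After inserting 2: P = [[1, 2]].
After inserting 3: P = [[1, 2, 3]].
After inserting 4: P = [[1, 2, 3, 4]].
After inserting 5: P = [[1, 2, 3, 4, 5]].

The final insertion tableau P = [[1, 2, 3, 4, 5]] has shape [5].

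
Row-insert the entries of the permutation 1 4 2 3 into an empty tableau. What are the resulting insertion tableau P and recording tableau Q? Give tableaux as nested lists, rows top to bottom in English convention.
Insert each entry of the permutation into P by Schensted row insertion, recording in Q the position of each new cell.

Insert 1: appended to row 1. P = [[1]].
Insert 4: appended to row 1. P = [[1, 4]].
Insert 2: 2 bumps 4 from row 1; 4 starts row 2. P = [[1, 2], [4]].
Insert 3: appended to row 1. P = [[1, 2, 3], [4]].

So P = [[1, 2, 3], [4]], Q = [[1, 2, 4], [3]].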